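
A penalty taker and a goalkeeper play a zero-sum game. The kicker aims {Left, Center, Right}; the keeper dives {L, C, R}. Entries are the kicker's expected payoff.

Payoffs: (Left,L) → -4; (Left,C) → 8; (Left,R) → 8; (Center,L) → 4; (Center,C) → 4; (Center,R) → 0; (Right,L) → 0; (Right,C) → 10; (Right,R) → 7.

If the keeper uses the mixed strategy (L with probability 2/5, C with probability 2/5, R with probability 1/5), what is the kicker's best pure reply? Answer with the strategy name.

Expected payoff of Left: (2/5)·(-4) + (2/5)·8 + (1/5)·8 = 16/5.
Expected payoff of Center: (2/5)·4 + (2/5)·4 + (1/5)·0 = 16/5.
Expected payoff of Right: (2/5)·0 + (2/5)·10 + (1/5)·7 = 27/5.
The largest is 27/5, so the kicker's best response is Right.

Right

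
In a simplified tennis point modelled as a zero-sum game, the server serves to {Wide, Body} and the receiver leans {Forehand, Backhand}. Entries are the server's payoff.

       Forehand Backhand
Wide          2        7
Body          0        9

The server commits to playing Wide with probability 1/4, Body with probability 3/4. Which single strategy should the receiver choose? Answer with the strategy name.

Forehand

If the receiver plays Forehand, the server's expected payoff is (1/4)·2 + (3/4)·0 = 1/2.
If the receiver plays Backhand, the server's expected payoff is (1/4)·7 + (3/4)·9 = 17/2.
The receiver minimizes the server's payoff; the smallest is 1/2, so the best response is Forehand.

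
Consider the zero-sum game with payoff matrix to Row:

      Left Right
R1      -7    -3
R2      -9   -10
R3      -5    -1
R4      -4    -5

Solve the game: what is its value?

Row minima: R1 → -7, R2 → -10, R3 → -5, R4 → -5; maximin = -5.
Column maxima: Left → -4, Right → -1; minimax = -4.
-5 ≠ -4, so there is no saddle point; optimal play is mixed.
R1 is strictly dominated by R3, so Row never plays it.
R2 is strictly dominated by R3, so Row never plays it.
On the remaining 2×2 (R3, R4 vs Left, Right):
Let Row play R3 with probability p. Expected payoff against Left: (-5)p + (-4)(1−p) = −p − 4; against Right: (-1)p + (-5)(1−p) = 4p − 5.
Setting these equal: −p − 4 = 4p − 5 ⇒ −5p = -1 ⇒ p = 1/5, and the value is (-1)·(1/5) − 4 = -21/5.
For Column: with q = P(Left), equating R3's and R4's payoffs gives −4q − 1 = q − 5 ⇒ q = 4/5.

-21/5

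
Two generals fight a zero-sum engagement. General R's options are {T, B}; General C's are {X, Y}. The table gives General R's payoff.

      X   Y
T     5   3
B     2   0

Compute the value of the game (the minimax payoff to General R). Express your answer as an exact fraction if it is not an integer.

3

Row minima: T → 3, B → 0; maximin = 3.
Column maxima: X → 5, Y → 3; minimax = 3.
Since maximin = minimax = 3, there is a saddle point and the value is 3.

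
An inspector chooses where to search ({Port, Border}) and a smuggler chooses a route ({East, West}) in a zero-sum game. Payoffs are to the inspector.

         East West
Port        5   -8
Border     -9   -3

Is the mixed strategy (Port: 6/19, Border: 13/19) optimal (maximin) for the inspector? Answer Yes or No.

Yes

Against East this mix gives (6/19)·5 + (13/19)·(-9) = -87/19.
Against West this mix gives (6/19)·(-8) + (13/19)·(-3) = -87/19.
All of the smuggler's active replies (East, West) yield -87/19, and no column does worse for the inspector. The mix makes the smuggler indifferent and guarantees -87/19, so it is optimal.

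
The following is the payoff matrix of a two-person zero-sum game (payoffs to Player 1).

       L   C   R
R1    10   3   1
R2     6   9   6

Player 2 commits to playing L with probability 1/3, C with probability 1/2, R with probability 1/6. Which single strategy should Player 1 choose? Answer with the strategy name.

Expected payoff of R1: (1/3)·10 + (1/2)·3 + (1/6)·1 = 5.
Expected payoff of R2: (1/3)·6 + (1/2)·9 + (1/6)·6 = 15/2.
The largest is 15/2, so Player 1's best response is R2.

R2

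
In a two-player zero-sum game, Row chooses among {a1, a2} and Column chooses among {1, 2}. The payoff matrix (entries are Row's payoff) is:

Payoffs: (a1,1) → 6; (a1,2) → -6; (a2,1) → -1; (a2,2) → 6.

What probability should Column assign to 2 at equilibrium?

Row minima: a1 → -6, a2 → -1; maximin = -1.
Column maxima: 1 → 6, 2 → 6; minimax = 6.
-1 ≠ 6, so there is no saddle point; optimal play is mixed.
Let Row play a1 with probability p. Expected payoff against 1: 6p + (-1)(1−p) = 7p − 1; against 2: (-6)p + 6(1−p) = −12p + 6.
Setting these equal: 7p − 1 = −12p + 6 ⇒ 19p = 7 ⇒ p = 7/19, and the value is (7)·(7/19) − 1 = 30/19.
For Column: with q = P(1), equating a1's and a2's payoffs gives 12q − 6 = −7q + 6 ⇒ q = 12/19.

7/19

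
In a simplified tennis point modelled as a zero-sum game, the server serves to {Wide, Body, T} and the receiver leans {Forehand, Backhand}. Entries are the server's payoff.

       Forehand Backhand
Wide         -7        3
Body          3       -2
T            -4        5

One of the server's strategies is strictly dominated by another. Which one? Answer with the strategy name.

Wide

T gives a strictly higher payoff than Wide against every column: -4 > -7, 5 > 3.
So Wide is strictly dominated and the server never plays it.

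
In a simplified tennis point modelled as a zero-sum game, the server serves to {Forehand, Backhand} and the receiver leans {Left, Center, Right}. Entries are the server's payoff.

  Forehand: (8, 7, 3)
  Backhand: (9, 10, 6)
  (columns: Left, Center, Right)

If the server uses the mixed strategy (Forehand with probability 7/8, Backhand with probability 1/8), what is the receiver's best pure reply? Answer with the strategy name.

Right

If the receiver plays Left, the server's expected payoff is (7/8)·8 + (1/8)·9 = 65/8.
If the receiver plays Center, the server's expected payoff is (7/8)·7 + (1/8)·10 = 59/8.
If the receiver plays Right, the server's expected payoff is (7/8)·3 + (1/8)·6 = 27/8.
The receiver minimizes the server's payoff; the smallest is 27/8, so the best response is Right.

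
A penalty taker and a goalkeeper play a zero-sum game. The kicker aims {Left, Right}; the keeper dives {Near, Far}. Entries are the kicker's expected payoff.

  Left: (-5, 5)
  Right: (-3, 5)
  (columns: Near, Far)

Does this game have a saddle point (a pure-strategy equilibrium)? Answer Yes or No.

Row minima: Left → -5, Right → -3; maximin = -3.
Column maxima: Near → -3, Far → 5; minimax = -3.
maximin = minimax = -3, so a saddle point exists.

Yes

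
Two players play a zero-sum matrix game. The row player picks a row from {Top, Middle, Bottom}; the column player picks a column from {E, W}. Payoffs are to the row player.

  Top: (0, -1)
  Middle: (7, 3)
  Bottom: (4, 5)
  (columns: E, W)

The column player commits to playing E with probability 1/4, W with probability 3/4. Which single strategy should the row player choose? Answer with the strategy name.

Bottom

Expected payoff of Top: (1/4)·0 + (3/4)·(-1) = -3/4.
Expected payoff of Middle: (1/4)·7 + (3/4)·3 = 4.
Expected payoff of Bottom: (1/4)·4 + (3/4)·5 = 19/4.
The largest is 19/4, so the row player's best response is Bottom.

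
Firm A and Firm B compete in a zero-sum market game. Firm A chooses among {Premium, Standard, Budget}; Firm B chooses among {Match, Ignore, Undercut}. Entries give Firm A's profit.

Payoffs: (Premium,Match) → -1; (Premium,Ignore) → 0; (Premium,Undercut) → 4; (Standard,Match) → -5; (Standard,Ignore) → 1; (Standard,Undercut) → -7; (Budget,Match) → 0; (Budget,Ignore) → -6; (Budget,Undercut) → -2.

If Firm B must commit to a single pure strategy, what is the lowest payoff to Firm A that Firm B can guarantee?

0

Column maxima: Match → 0, Ignore → 1, Undercut → 4.
The smallest of these is 0.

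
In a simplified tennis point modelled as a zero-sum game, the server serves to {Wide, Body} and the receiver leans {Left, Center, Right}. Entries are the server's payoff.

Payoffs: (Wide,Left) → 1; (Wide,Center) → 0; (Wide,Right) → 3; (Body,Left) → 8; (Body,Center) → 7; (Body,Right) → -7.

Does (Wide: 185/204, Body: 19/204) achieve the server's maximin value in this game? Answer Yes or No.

Against Left this mix gives (185/204)·1 + (19/204)·8 = 337/204.
Against Center this mix gives (185/204)·0 + (19/204)·7 = 133/204.
Against Right this mix gives (185/204)·3 + (19/204)·(-7) = 211/102.
The receiver will play Center, holding the server to 133/204. Shifting weight toward the row that does better against Center would raise this floor (the equalizing mix achieves 21/17 against both Center and Right), so the proposed strategy is not optimal.

No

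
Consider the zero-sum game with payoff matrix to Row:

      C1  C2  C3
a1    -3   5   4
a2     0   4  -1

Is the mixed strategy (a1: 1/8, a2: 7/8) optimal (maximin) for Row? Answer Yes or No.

Yes

Against C1 this mix gives (1/8)·(-3) + (7/8)·0 = -3/8.
Against C2 this mix gives (1/8)·5 + (7/8)·4 = 33/8.
Against C3 this mix gives (1/8)·4 + (7/8)·(-1) = -3/8.
All of Column's active replies (C1, C3) yield -3/8, and no column does worse for Row. The mix makes Column indifferent and guarantees -3/8, so it is optimal.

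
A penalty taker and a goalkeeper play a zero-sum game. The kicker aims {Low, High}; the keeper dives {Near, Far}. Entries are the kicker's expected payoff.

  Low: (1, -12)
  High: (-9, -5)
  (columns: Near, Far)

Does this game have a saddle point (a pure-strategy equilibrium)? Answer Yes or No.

No

Row minima: Low → -12, High → -9; maximin = -9.
Column maxima: Near → 1, Far → -5; minimax = -5.
-9 ≠ -5, so no pure-strategy equilibrium exists.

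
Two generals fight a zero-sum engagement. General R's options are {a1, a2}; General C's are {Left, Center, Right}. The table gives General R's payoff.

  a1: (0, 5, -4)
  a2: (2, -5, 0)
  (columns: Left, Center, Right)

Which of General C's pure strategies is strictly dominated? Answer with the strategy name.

Right holds General R's payoff strictly below Left in every row: -4 < 0, 0 < 2.
So Left is strictly dominated for General C.

Left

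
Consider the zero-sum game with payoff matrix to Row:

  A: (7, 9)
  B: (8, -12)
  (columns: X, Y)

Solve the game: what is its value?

Row minima: A → 7, B → -12; maximin = 7.
Column maxima: X → 8, Y → 9; minimax = 8.
7 ≠ 8, so there is no saddle point; optimal play is mixed.
Let Row play A with probability p. Expected payoff against X: 7p + 8(1−p) = −p + 8; against Y: 9p + (-12)(1−p) = 21p − 12.
Setting these equal: −p + 8 = 21p − 12 ⇒ −22p = -20 ⇒ p = 10/11, and the value is (-1)·(10/11) + 8 = 78/11.
For Column: with q = P(X), equating A's and B's payoffs gives −2q + 9 = 20q − 12 ⇒ q = 21/22.

78/11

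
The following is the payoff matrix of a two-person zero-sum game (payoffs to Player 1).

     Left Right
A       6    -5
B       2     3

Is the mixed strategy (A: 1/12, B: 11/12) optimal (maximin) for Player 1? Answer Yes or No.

Yes

Against Left this mix gives (1/12)·6 + (11/12)·2 = 7/3.
Against Right this mix gives (1/12)·(-5) + (11/12)·3 = 7/3.
All of Player 2's active replies (Left, Right) yield 7/3, and no column does worse for Player 1. The mix makes Player 2 indifferent and guarantees 7/3, so it is optimal.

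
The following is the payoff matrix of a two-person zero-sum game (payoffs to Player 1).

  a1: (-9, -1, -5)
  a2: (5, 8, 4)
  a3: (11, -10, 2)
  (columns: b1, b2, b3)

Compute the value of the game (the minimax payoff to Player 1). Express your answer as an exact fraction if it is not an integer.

4

Row minima: a1 → -9, a2 → 4, a3 → -10; maximin = 4.
Column maxima: b1 → 11, b2 → 8, b3 → 4; minimax = 4.
Since maximin = minimax = 4, there is a saddle point and the value is 4.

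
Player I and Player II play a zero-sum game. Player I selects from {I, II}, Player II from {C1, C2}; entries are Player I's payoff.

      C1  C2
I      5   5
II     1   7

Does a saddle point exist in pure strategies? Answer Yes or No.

Row minima: I → 5, II → 1; maximin = 5.
Column maxima: C1 → 5, C2 → 7; minimax = 5.
maximin = minimax = 5, so a saddle point exists.

Yes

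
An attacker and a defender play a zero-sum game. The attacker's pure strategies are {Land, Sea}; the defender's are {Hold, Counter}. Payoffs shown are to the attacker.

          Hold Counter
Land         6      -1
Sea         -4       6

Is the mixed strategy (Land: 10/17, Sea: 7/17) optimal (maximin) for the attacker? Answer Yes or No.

Against Hold this mix gives (10/17)·6 + (7/17)·(-4) = 32/17.
Against Counter this mix gives (10/17)·(-1) + (7/17)·6 = 32/17.
All of the defender's active replies (Hold, Counter) yield 32/17, and no column does worse for the attacker. The mix makes the defender indifferent and guarantees 32/17, so it is optimal.

Yes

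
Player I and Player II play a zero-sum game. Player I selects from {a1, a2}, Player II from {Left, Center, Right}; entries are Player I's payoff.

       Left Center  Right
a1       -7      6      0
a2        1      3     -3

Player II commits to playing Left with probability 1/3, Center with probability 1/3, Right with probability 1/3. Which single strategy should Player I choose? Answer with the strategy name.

a2

Expected payoff of a1: (1/3)·(-7) + (1/3)·6 + (1/3)·0 = -1/3.
Expected payoff of a2: (1/3)·1 + (1/3)·3 + (1/3)·(-3) = 1/3.
The largest is 1/3, so Player I's best response is a2.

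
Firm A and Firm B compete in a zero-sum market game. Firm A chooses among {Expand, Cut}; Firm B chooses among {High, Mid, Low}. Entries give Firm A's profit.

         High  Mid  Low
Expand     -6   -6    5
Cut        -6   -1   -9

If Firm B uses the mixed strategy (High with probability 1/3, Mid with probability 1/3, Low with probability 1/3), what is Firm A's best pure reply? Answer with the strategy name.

Expected payoff of Expand: (1/3)·(-6) + (1/3)·(-6) + (1/3)·5 = -7/3.
Expected payoff of Cut: (1/3)·(-6) + (1/3)·(-1) + (1/3)·(-9) = -16/3.
The largest is -7/3, so Firm A's best response is Expand.

Expand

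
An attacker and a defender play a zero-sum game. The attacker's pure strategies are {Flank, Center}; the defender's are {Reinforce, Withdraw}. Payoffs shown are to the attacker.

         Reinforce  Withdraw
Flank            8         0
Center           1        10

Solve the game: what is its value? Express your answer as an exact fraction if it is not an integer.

Row minima: Flank → 0, Center → 1; maximin = 1.
Column maxima: Reinforce → 8, Withdraw → 10; minimax = 8.
1 ≠ 8, so there is no saddle point; optimal play is mixed.
Let the attacker play Flank with probability p. Expected payoff against Reinforce: 8p + 1(1−p) = 7p + 1; against Withdraw: 0p + 10(1−p) = −10p + 10.
Setting these equal: 7p + 1 = −10p + 10 ⇒ 17p = 9 ⇒ p = 9/17, and the value is (7)·(9/17) + 1 = 80/17.
For the defender: with q = P(Reinforce), equating Flank's and Center's payoffs gives 8q = −9q + 10 ⇒ q = 10/17.

80/17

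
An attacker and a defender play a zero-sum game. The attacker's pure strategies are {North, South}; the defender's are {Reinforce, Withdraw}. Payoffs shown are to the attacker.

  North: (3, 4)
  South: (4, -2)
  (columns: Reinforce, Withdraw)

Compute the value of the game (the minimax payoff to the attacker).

Row minima: North → 3, South → -2; maximin = 3.
Column maxima: Reinforce → 4, Withdraw → 4; minimax = 4.
3 ≠ 4, so there is no saddle point; optimal play is mixed.
Let the attacker play North with probability p. Expected payoff against Reinforce: 3p + 4(1−p) = −p + 4; against Withdraw: 4p + (-2)(1−p) = 6p − 2.
Setting these equal: −p + 4 = 6p − 2 ⇒ −7p = -6 ⇒ p = 6/7, and the value is (-1)·(6/7) + 4 = 22/7.
For the defender: with q = P(Reinforce), equating North's and South's payoffs gives −q + 4 = 6q − 2 ⇒ q = 6/7.

22/7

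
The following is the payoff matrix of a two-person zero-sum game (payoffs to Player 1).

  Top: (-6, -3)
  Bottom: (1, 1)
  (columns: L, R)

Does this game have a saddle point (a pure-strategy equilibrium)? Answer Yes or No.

Row minima: Top → -6, Bottom → 1; maximin = 1.
Column maxima: L → 1, R → 1; minimax = 1.
maximin = minimax = 1, so a saddle point exists.

Yes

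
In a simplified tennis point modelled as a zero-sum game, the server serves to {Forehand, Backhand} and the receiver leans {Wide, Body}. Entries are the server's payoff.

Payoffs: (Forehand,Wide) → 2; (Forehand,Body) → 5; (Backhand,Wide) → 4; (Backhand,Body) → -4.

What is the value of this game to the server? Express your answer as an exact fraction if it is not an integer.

Row minima: Forehand → 2, Backhand → -4; maximin = 2.
Column maxima: Wide → 4, Body → 5; minimax = 4.
2 ≠ 4, so there is no saddle point; optimal play is mixed.
Let the server play Forehand with probability p. Expected payoff against Wide: 2p + 4(1−p) = −2p + 4; against Body: 5p + (-4)(1−p) = 9p − 4.
Setting these equal: −2p + 4 = 9p − 4 ⇒ −11p = -8 ⇒ p = 8/11, and the value is (-2)·(8/11) + 4 = 28/11.
For the receiver: with q = P(Wide), equating Forehand's and Backhand's payoffs gives −3q + 5 = 8q − 4 ⇒ q = 9/11.

28/11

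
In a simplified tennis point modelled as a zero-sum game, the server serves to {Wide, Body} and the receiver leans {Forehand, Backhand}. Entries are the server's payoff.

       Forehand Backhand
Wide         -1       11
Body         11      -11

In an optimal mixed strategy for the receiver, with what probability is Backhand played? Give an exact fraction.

Row minima: Wide → -1, Body → -11; maximin = -1.
Column maxima: Forehand → 11, Backhand → 11; minimax = 11.
-1 ≠ 11, so there is no saddle point; optimal play is mixed.
Let the server play Wide with probability p. Expected payoff against Forehand: (-1)p + 11(1−p) = −12p + 11; against Backhand: 11p + (-11)(1−p) = 22p − 11.
Setting these equal: −12p + 11 = 22p − 11 ⇒ −34p = -22 ⇒ p = 11/17, and the value is (-12)·(11/17) + 11 = 55/17.
For the receiver: with q = P(Forehand), equating Wide's and Body's payoffs gives −12q + 11 = 22q − 11 ⇒ q = 11/17.

6/17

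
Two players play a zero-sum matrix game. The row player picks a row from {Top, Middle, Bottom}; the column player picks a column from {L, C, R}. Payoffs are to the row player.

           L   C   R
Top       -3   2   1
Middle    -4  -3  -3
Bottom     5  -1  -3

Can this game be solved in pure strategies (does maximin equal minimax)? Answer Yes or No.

Row minima: Top → -3, Middle → -4, Bottom → -3; maximin = -3.
Column maxima: L → 5, C → 2, R → 1; minimax = 1.
-3 ≠ 1, so no pure-strategy equilibrium exists.

No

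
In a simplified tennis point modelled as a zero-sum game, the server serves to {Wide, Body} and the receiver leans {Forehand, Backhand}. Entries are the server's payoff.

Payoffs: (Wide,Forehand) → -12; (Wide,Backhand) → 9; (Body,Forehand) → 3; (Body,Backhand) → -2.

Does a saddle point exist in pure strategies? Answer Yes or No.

No

Row minima: Wide → -12, Body → -2; maximin = -2.
Column maxima: Forehand → 3, Backhand → 9; minimax = 3.
-2 ≠ 3, so no pure-strategy equilibrium exists.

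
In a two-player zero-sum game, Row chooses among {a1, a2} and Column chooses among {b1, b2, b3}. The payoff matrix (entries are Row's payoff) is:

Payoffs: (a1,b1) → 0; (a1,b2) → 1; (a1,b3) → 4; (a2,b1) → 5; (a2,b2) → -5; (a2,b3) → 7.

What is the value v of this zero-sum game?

5/11

Row minima: a1 → 0, a2 → -5; maximin = 0.
Column maxima: b1 → 5, b2 → 1, b3 → 7; minimax = 1.
0 ≠ 1, so there is no saddle point; optimal play is mixed.
b3 is strictly dominated by b1 (it gives Row strictly more in every row), so Column never plays it.
On the remaining 2×2 (a1, a2 vs b1, b2):
Let Row play a1 with probability p. Expected payoff against b1: 0p + 5(1−p) = −5p + 5; against b2: 1p + (-5)(1−p) = 6p − 5.
Setting these equal: −5p + 5 = 6p − 5 ⇒ −11p = -10 ⇒ p = 10/11, and the value is (-5)·(10/11) + 5 = 5/11.
For Column: with q = P(b1), equating a1's and a2's payoffs gives −q + 1 = 10q − 5 ⇒ q = 6/11.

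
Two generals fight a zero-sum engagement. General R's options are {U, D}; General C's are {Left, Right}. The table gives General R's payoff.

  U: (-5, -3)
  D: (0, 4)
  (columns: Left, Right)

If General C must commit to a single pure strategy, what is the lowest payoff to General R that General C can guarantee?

0

Column maxima: Left → 0, Right → 4.
The smallest of these is 0.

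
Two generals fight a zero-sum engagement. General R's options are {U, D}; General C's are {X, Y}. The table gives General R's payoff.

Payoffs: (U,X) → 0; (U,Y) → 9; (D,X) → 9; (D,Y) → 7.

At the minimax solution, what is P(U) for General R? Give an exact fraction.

Row minima: U → 0, D → 7; maximin = 7.
Column maxima: X → 9, Y → 9; minimax = 9.
7 ≠ 9, so there is no saddle point; optimal play is mixed.
Let General R play U with probability p. Expected payoff against X: 0p + 9(1−p) = −9p + 9; against Y: 9p + 7(1−p) = 2p + 7.
Setting these equal: −9p + 9 = 2p + 7 ⇒ −11p = -2 ⇒ p = 2/11, and the value is (-9)·(2/11) + 9 = 81/11.
For General C: with q = P(X), equating U's and D's payoffs gives −9q + 9 = 2q + 7 ⇒ q = 2/11.

2/11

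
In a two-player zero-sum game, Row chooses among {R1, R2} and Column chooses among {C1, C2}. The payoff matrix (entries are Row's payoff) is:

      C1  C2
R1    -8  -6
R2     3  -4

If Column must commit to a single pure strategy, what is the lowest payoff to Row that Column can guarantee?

Column maxima: C1 → 3, C2 → -4.
The smallest of these is -4.

-4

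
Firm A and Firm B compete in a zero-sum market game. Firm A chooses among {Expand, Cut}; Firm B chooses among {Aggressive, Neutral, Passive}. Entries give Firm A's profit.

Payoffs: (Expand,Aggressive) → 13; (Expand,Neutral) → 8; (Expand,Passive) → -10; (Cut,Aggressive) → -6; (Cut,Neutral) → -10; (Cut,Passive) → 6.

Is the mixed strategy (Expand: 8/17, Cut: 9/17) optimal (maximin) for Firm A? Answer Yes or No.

Yes

Against Aggressive this mix gives (8/17)·13 + (9/17)·(-6) = 50/17.
Against Neutral this mix gives (8/17)·8 + (9/17)·(-10) = -26/17.
Against Passive this mix gives (8/17)·(-10) + (9/17)·6 = -26/17.
All of Firm B's active replies (Neutral, Passive) yield -26/17, and no column does worse for Firm A. The mix makes Firm B indifferent and guarantees -26/17, so it is optimal.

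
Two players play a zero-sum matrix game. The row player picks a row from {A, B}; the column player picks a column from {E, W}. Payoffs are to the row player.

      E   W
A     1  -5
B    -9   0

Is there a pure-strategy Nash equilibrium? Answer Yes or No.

Row minima: A → -5, B → -9; maximin = -5.
Column maxima: E → 1, W → 0; minimax = 0.
-5 ≠ 0, so no pure-strategy equilibrium exists.

No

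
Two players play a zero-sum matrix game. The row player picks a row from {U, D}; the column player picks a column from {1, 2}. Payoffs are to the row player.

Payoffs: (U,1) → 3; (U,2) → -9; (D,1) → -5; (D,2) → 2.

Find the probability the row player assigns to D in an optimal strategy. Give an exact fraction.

Row minima: U → -9, D → -5; maximin = -5.
Column maxima: 1 → 3, 2 → 2; minimax = 2.
-5 ≠ 2, so there is no saddle point; optimal play is mixed.
Let the row player play U with probability p. Expected payoff against 1: 3p + (-5)(1−p) = 8p − 5; against 2: (-9)p + 2(1−p) = −11p + 2.
Setting these equal: 8p − 5 = −11p + 2 ⇒ 19p = 7 ⇒ p = 7/19, and the value is (8)·(7/19) − 5 = -39/19.
For the column player: with q = P(1), equating U's and D's payoffs gives 12q − 9 = −7q + 2 ⇒ q = 11/19.

12/19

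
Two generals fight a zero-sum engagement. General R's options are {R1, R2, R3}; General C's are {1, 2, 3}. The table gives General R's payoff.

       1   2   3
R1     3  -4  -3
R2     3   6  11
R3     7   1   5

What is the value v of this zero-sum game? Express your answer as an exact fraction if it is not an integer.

Row minima: R1 → -4, R2 → 3, R3 → 1; maximin = 3.
Column maxima: 1 → 7, 2 → 6, 3 → 11; minimax = 6.
3 ≠ 6, so there is no saddle point; optimal play is mixed.
R1 is strictly dominated by R3, so General R never plays it.
3 is strictly dominated by 2 (it gives General R strictly more in every row), so General C never plays it.
On the remaining 2×2 (R2, R3 vs 1, 2):
Let General R play R2 with probability p. Expected payoff against 1: 3p + 7(1−p) = −4p + 7; against 2: 6p + 1(1−p) = 5p + 1.
Setting these equal: −4p + 7 = 5p + 1 ⇒ −9p = -6 ⇒ p = 2/3, and the value is (-4)·(2/3) + 7 = 13/3.
For General C: with q = P(1), equating R2's and R3's payoffs gives −3q + 6 = 6q + 1 ⇒ q = 5/9.

13/3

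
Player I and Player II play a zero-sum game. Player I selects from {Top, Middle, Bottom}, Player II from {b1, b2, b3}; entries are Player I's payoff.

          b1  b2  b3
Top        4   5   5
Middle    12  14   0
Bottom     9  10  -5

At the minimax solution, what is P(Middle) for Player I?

Row minima: Top → 4, Middle → 0, Bottom → -5; maximin = 4.
Column maxima: b1 → 12, b2 → 14, b3 → 5; minimax = 5.
4 ≠ 5, so there is no saddle point; optimal play is mixed.
Bottom is strictly dominated by Middle, so Player I never plays it.
b2 is strictly dominated by b1 (it gives Player I strictly more in every row), so Player II never plays it.
On the remaining 2×2 (Top, Middle vs b1, b3):
Let Player I play Top with probability p. Expected payoff against b1: 4p + 12(1−p) = −8p + 12; against b3: 5p + 0(1−p) = 5p.
Setting these equal: −8p + 12 = 5p ⇒ −13p = -12 ⇒ p = 12/13, and the value is (-8)·(12/13) + 12 = 60/13.
For Player II: with q = P(b1), equating Top's and Middle's payoffs gives −q + 5 = 12q ⇒ q = 5/13.

1/13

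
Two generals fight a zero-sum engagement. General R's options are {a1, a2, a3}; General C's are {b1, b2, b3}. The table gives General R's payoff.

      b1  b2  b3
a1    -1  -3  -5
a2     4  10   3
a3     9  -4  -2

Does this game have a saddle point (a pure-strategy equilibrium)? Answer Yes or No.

Yes

Row minima: a1 → -5, a2 → 3, a3 → -4; maximin = 3.
Column maxima: b1 → 9, b2 → 10, b3 → 3; minimax = 3.
maximin = minimax = 3, so a saddle point exists.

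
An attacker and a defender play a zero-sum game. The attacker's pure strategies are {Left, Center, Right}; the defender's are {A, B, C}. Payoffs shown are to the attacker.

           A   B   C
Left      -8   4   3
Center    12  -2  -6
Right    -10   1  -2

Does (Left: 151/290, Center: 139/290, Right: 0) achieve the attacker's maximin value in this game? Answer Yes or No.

Against A this mix gives (151/290)·(-8) + (139/290)·12 = 46/29.
Against B this mix gives (151/290)·4 + (139/290)·(-2) = 163/145.
Against C this mix gives (151/290)·3 + (139/290)·(-6) = -381/290.
The defender will play C, holding the attacker to -381/290. Shifting weight toward the row that does better against C would raise this floor (the equalizing mix achieves -12/29 against both C and A), so the proposed strategy is not optimal.

No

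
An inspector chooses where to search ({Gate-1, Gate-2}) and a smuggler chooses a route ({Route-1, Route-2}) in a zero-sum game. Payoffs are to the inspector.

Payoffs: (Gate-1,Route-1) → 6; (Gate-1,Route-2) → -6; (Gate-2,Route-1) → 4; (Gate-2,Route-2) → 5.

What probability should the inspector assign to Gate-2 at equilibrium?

Row minima: Gate-1 → -6, Gate-2 → 4; maximin = 4.
Column maxima: Route-1 → 6, Route-2 → 5; minimax = 5.
4 ≠ 5, so there is no saddle point; optimal play is mixed.
Let the inspector play Gate-1 with probability p. Expected payoff against Route-1: 6p + 4(1−p) = 2p + 4; against Route-2: (-6)p + 5(1−p) = −11p + 5.
Setting these equal: 2p + 4 = −11p + 5 ⇒ 13p = 1 ⇒ p = 1/13, and the value is (2)·(1/13) + 4 = 54/13.
For the smuggler: with q = P(Route-1), equating Gate-1's and Gate-2's payoffs gives 12q − 6 = −q + 5 ⇒ q = 11/13.

12/13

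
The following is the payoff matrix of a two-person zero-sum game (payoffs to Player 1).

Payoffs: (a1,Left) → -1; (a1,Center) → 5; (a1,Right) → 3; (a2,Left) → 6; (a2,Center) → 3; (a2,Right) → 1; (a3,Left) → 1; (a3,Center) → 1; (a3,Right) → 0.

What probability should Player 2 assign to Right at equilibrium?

Row minima: a1 → -1, a2 → 1, a3 → 0; maximin = 1.
Column maxima: Left → 6, Center → 5, Right → 3; minimax = 3.
1 ≠ 3, so there is no saddle point; optimal play is mixed.
a3 is strictly dominated by a2, so Player 1 never plays it.
Center is strictly dominated by Right (it gives Player 1 strictly more in every row), so Player 2 never plays it.
On the remaining 2×2 (a1, a2 vs Left, Right):
Let Player 1 play a1 with probability p. Expected payoff against Left: (-1)p + 6(1−p) = −7p + 6; against Right: 3p + 1(1−p) = 2p + 1.
Setting these equal: −7p + 6 = 2p + 1 ⇒ −9p = -5 ⇒ p = 5/9, and the value is (-7)·(5/9) + 6 = 19/9.
For Player 2: with q = P(Left), equating a1's and a2's payoffs gives −4q + 3 = 5q + 1 ⇒ q = 2/9.

7/9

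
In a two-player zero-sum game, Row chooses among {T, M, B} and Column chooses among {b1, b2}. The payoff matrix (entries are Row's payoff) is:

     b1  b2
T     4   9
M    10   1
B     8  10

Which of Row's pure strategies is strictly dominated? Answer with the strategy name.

B gives a strictly higher payoff than T against every column: 8 > 4, 10 > 9.
So T is strictly dominated and Row never plays it.

T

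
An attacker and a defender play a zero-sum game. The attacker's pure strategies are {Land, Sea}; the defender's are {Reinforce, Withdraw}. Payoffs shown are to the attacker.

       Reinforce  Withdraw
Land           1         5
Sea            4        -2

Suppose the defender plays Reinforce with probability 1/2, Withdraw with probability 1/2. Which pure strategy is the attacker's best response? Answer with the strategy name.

Expected payoff of Land: (1/2)·1 + (1/2)·5 = 3.
Expected payoff of Sea: (1/2)·4 + (1/2)·(-2) = 1.
The largest is 3, so the attacker's best response is Land.

Land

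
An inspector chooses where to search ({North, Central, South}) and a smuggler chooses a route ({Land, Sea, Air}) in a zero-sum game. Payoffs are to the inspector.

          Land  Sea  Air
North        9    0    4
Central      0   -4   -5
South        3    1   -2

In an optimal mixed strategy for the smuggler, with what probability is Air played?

Row minima: North → 0, Central → -5, South → -2; maximin = 0.
Column maxima: Land → 9, Sea → 1, Air → 4; minimax = 1.
0 ≠ 1, so there is no saddle point; optimal play is mixed.
Central is strictly dominated by North, so the inspector never plays it.
Land is strictly dominated by Sea (it gives the inspector strictly more in every row), so the smuggler never plays it.
On the remaining 2×2 (North, South vs Sea, Air):
Let the inspector play North with probability p. Expected payoff against Sea: 0p + 1(1−p) = −p + 1; against Air: 4p + (-2)(1−p) = 6p − 2.
Setting these equal: −p + 1 = 6p − 2 ⇒ −7p = -3 ⇒ p = 3/7, and the value is (-1)·(3/7) + 1 = 4/7.
For the smuggler: with q = P(Sea), equating North's and South's payoffs gives −4q + 4 = 3q − 2 ⇒ q = 6/7.

1/7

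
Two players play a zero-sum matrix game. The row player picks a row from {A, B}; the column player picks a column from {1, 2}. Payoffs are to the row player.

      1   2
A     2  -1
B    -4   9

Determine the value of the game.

Row minima: A → -1, B → -4; maximin = -1.
Column maxima: 1 → 2, 2 → 9; minimax = 2.
-1 ≠ 2, so there is no saddle point; optimal play is mixed.
Let the row player play A with probability p. Expected payoff against 1: 2p + (-4)(1−p) = 6p − 4; against 2: (-1)p + 9(1−p) = −10p + 9.
Setting these equal: 6p − 4 = −10p + 9 ⇒ 16p = 13 ⇒ p = 13/16, and the value is (6)·(13/16) − 4 = 7/8.
For the column player: with q = P(1), equating A's and B's payoffs gives 3q − 1 = −13q + 9 ⇒ q = 5/8.

7/8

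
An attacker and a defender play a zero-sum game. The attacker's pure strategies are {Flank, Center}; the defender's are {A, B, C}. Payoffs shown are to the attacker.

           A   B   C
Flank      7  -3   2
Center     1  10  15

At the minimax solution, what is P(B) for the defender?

Row minima: Flank → -3, Center → 1; maximin = 1.
Column maxima: A → 7, B → 10, C → 15; minimax = 7.
1 ≠ 7, so there is no saddle point; optimal play is mixed.
C is strictly dominated by B (it gives the attacker strictly more in every row), so the defender never plays it.
On the remaining 2×2 (Flank, Center vs A, B):
Let the attacker play Flank with probability p. Expected payoff against A: 7p + 1(1−p) = 6p + 1; against B: (-3)p + 10(1−p) = −13p + 10.
Setting these equal: 6p + 1 = −13p + 10 ⇒ 19p = 9 ⇒ p = 9/19, and the value is (6)·(9/19) + 1 = 73/19.
For the defender: with q = P(A), equating Flank's and Center's payoffs gives 10q − 3 = −9q + 10 ⇒ q = 13/19.

6/19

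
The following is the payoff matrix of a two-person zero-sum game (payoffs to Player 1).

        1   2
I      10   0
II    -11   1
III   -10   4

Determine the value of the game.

Row minima: I → 0, II → -11, III → -10; maximin = 0.
Column maxima: 1 → 10, 2 → 4; minimax = 4.
0 ≠ 4, so there is no saddle point; optimal play is mixed.
II is strictly dominated by III, so Player 1 never plays it.
On the remaining 2×2 (I, III vs 1, 2):
Let Player 1 play I with probability p. Expected payoff against 1: 10p + (-10)(1−p) = 20p − 10; against 2: 0p + 4(1−p) = −4p + 4.
Setting these equal: 20p − 10 = −4p + 4 ⇒ 24p = 14 ⇒ p = 7/12, and the value is (20)·(7/12) − 10 = 5/3.
For Player 2: with q = P(1), equating I's and III's payoffs gives 10q = −14q + 4 ⇒ q = 1/6.

5/3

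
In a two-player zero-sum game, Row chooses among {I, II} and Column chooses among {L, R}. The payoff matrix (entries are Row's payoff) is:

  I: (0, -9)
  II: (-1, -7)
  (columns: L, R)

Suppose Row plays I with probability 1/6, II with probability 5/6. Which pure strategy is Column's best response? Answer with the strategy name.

If Column plays L, Row's expected payoff is (1/6)·0 + (5/6)·(-1) = -5/6.
If Column plays R, Row's expected payoff is (1/6)·(-9) + (5/6)·(-7) = -22/3.
Column minimizes Row's payoff; the smallest is -22/3, so the best response is R.

R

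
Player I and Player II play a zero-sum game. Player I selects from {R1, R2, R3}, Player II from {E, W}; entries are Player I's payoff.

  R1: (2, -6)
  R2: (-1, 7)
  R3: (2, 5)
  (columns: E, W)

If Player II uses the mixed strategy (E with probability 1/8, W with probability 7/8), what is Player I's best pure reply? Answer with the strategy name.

R2

Expected payoff of R1: (1/8)·2 + (7/8)·(-6) = -5.
Expected payoff of R2: (1/8)·(-1) + (7/8)·7 = 6.
Expected payoff of R3: (1/8)·2 + (7/8)·5 = 37/8.
The largest is 6, so Player I's best response is R2.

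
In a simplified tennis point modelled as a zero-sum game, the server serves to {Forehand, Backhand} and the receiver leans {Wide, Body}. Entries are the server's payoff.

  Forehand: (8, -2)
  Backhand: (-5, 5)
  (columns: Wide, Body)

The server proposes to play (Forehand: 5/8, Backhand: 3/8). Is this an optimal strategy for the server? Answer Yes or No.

No

Against Wide this mix gives (5/8)·8 + (3/8)·(-5) = 25/8.
Against Body this mix gives (5/8)·(-2) + (3/8)·5 = 5/8.
The receiver will play Body, holding the server to 5/8. Shifting weight toward the row that does better against Body would raise this floor (the equalizing mix achieves 3/2 against both Body and Wide), so the proposed strategy is not optimal.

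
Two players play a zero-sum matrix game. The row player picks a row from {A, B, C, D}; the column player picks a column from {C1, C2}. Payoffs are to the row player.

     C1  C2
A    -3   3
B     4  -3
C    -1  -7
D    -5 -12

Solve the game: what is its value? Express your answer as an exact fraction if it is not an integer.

Row minima: A → -3, B → -3, C → -7, D → -12; maximin = -3.
Column maxima: C1 → 4, C2 → 3; minimax = 3.
-3 ≠ 3, so there is no saddle point; optimal play is mixed.
C is strictly dominated by B, so the row player never plays it.
D is strictly dominated by A, so the row player never plays it.
On the remaining 2×2 (A, B vs C1, C2):
Let the row player play A with probability p. Expected payoff against C1: (-3)p + 4(1−p) = −7p + 4; against C2: 3p + (-3)(1−p) = 6p − 3.
Setting these equal: −7p + 4 = 6p − 3 ⇒ −13p = -7 ⇒ p = 7/13, and the value is (-7)·(7/13) + 4 = 3/13.
For the column player: with q = P(C1), equating A's and B's payoffs gives −6q + 3 = 7q − 3 ⇒ q = 6/13.

3/13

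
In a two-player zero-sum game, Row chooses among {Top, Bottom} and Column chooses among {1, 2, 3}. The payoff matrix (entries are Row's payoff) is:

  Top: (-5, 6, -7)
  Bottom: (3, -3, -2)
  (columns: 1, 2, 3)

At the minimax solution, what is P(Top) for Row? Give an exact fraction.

1/14

Row minima: Top → -7, Bottom → -3; maximin = -3.
Column maxima: 1 → 3, 2 → 6, 3 → -2; minimax = -2.
-3 ≠ -2, so there is no saddle point; optimal play is mixed.
1 is strictly dominated by 3 (it gives Row strictly more in every row), so Column never plays it.
On the remaining 2×2 (Top, Bottom vs 2, 3):
Let Row play Top with probability p. Expected payoff against 2: 6p + (-3)(1−p) = 9p − 3; against 3: (-7)p + (-2)(1−p) = −5p − 2.
Setting these equal: 9p − 3 = −5p − 2 ⇒ 14p = 1 ⇒ p = 1/14, and the value is (9)·(1/14) − 3 = -33/14.
For Column: with q = P(2), equating Top's and Bottom's payoffs gives 13q − 7 = −q − 2 ⇒ q = 5/14.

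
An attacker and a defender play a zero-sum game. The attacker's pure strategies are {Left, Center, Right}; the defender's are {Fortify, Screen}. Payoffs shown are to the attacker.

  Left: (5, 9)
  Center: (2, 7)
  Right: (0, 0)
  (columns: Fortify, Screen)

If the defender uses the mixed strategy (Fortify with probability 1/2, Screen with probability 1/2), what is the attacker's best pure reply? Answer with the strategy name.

Expected payoff of Left: (1/2)·5 + (1/2)·9 = 7.
Expected payoff of Center: (1/2)·2 + (1/2)·7 = 9/2.
Expected payoff of Right: (1/2)·0 + (1/2)·0 = 0.
The largest is 7, so the attacker's best response is Left.

Left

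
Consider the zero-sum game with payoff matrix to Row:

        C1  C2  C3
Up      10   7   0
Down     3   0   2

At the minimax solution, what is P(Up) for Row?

Row minima: Up → 0, Down → 0; maximin = 0.
Column maxima: C1 → 10, C2 → 7, C3 → 2; minimax = 2.
0 ≠ 2, so there is no saddle point; optimal play is mixed.
C1 is strictly dominated by C2 (it gives Row strictly more in every row), so Column never plays it.
On the remaining 2×2 (Up, Down vs C2, C3):
Let Row play Up with probability p. Expected payoff against C2: 7p + 0(1−p) = 7p; against C3: 0p + 2(1−p) = −2p + 2.
Setting these equal: 7p = −2p + 2 ⇒ 9p = 2 ⇒ p = 2/9, and the value is (7)·(2/9) = 14/9.
For Column: with q = P(C2), equating Up's and Down's payoffs gives 7q = −2q + 2 ⇒ q = 2/9.

2/9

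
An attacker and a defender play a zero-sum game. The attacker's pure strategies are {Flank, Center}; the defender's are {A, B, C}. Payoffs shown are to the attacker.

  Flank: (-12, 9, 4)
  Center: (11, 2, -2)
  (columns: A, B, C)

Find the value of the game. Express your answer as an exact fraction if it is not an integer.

20/29

Row minima: Flank → -12, Center → -2; maximin = -2.
Column maxima: A → 11, B → 9, C → 4; minimax = 4.
-2 ≠ 4, so there is no saddle point; optimal play is mixed.
B is strictly dominated by C (it gives the attacker strictly more in every row), so the defender never plays it.
On the remaining 2×2 (Flank, Center vs A, C):
Let the attacker play Flank with probability p. Expected payoff against A: (-12)p + 11(1−p) = −23p + 11; against C: 4p + (-2)(1−p) = 6p − 2.
Setting these equal: −23p + 11 = 6p − 2 ⇒ −29p = -13 ⇒ p = 13/29, and the value is (-23)·(13/29) + 11 = 20/29.
For the defender: with q = P(A), equating Flank's and Center's payoffs gives −16q + 4 = 13q − 2 ⇒ q = 6/29.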